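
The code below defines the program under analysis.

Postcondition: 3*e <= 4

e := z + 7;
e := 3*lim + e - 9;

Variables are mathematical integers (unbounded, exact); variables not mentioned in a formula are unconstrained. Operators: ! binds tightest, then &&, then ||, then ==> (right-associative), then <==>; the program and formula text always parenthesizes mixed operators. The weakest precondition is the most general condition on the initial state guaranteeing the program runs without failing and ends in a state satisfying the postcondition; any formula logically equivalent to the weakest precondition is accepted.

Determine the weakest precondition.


Working backward. After the program, 3*e <= 4 must hold.
Before e := 3*lim + e - 9: 3*e + 9*lim <= 31
Before e := z + 7: 9*lim + 3*z <= 10
Answer: WP = 9*lim + 3*z <= 10


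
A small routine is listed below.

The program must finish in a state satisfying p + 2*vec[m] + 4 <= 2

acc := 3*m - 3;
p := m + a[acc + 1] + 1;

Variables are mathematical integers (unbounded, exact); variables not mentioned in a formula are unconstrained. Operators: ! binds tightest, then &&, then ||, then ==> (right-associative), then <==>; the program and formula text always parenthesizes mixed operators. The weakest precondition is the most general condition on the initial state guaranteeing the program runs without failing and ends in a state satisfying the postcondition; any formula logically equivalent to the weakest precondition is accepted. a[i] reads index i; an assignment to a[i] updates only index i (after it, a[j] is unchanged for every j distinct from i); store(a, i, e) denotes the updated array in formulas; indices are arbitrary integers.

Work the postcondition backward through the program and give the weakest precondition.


Working backward. After the program, the postcondition p + 2*vec[m] + 4 <= 2 must hold; in canonical form it is 2*vec[m] + p <= -2.
Before p := m + a[acc + 1] + 1: a[acc + 1] + 2*vec[m] + m <= -3
Before acc := 3*m - 3: a[3*m - 2] + 2*vec[m] + m <= -3
Answer: WP = a[3*m - 2] + 2*vec[m] + m <= -3


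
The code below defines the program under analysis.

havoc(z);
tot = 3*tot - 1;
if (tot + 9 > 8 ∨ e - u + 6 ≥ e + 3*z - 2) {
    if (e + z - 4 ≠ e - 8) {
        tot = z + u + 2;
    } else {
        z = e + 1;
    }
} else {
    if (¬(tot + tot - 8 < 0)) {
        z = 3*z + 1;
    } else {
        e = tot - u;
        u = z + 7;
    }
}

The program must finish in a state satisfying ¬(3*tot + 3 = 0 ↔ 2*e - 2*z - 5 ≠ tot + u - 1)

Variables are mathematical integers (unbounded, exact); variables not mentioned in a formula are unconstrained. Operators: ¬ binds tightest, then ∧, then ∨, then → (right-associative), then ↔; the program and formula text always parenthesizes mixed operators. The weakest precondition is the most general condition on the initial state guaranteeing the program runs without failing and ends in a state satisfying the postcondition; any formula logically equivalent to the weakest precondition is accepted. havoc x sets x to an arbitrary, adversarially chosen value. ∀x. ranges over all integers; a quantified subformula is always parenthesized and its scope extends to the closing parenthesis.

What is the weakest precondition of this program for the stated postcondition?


Working backward. After the program, the postcondition ¬(3*tot + 3 = 0 ↔ 2*e - 2*z - 5 ≠ tot + u - 1) must hold; in canonical form it is ¬(3*tot = -3 ↔ 2*e ≠ tot + u + 2*z + 4).
Then branch requires (z ≠ -4 → (¬(3*u + 3*z = -9 ↔ 2*e ≠ 2*u + 3*z + 6))) ∧ ((¬(z ≠ -4)) → (¬(3*tot = -3 ↔ tot + u ≠ -6))); else branch requires ((¬(2*tot < 8)) → (¬(3*tot = -3 ↔ 2*e ≠ tot + u + 6*z + 6))) ∧ (2*tot < 8 → (¬(3*tot = -3 ↔ tot ≠ 2*u + 3*z + 11))).
Before the if: ((tot > -1 ∨ u + 3*z ≤ 8) → ((z ≠ -4 → (¬(3*u + 3*z = -9 ↔ 2*e ≠ 2*u + 3*z + 6))) ∧ ((¬(z ≠ -4)) → (¬(3*tot = -3 ↔ tot + u ≠ -6))))) ∧ ((¬(tot > -1 ∨ u + 3*z ≤ 8)) → (((¬(2*tot < 8)) → (¬(3*tot = -3 ↔ 2*e ≠ tot + u + 6*z + 6))) ∧ (2*tot < 8 → (¬(3*tot = -3 ↔ tot ≠ 2*u + 3*z + 11)))))
Before tot := 3*tot - 1: ((3*tot > 0 ∨ u + 3*z ≤ 8) → ((z ≠ -4 → (¬(3*u + 3*z = -9 ↔ 2*e ≠ 2*u + 3*z + 6))) ∧ ((¬(z ≠ -4)) → (¬(9*tot = 0 ↔ 3*tot + u ≠ -5))))) ∧ ((¬(3*tot > 0 ∨ u + 3*z ≤ 8)) → (((¬(6*tot < 10)) → (¬(9*tot = 0 ↔ 2*e ≠ 3*tot + u + 6*z + 5))) ∧ (6*tot < 10 → (¬(9*tot = 0 ↔ 3*tot ≠ 2*u + 3*z + 12)))))
Before havoc z: ∀z_1. (((3*tot > 0 ∨ u + 3*z_1 ≤ 8) → ((z_1 ≠ -4 → (¬(3*u + 3*z_1 = -9 ↔ 2*e ≠ 2*u + 3*z_1 + 6))) ∧ ((¬(z_1 ≠ -4)) → (¬(9*tot = 0 ↔ 3*tot + u ≠ -5))))) ∧ ((¬(3*tot > 0 ∨ u + 3*z_1 ≤ 8)) → (((¬(6*tot < 10)) → (¬(9*tot = 0 ↔ 2*e ≠ 3*tot + u + 6*z_1 + 5))) ∧ (6*tot < 10 → (¬(9*tot = 0 ↔ 3*tot ≠ 2*u + 3*z_1 + 12))))))
Answer: WP = ∀z_1. (((3*tot > 0 ∨ u + 3*z_1 ≤ 8) → ((z_1 ≠ -4 → (¬(3*u + 3*z_1 = -9 ↔ 2*e ≠ 2*u + 3*z_1 + 6))) ∧ ((¬(z_1 ≠ -4)) → (¬(9*tot = 0 ↔ 3*tot + u ≠ -5))))) ∧ ((¬(3*tot > 0 ∨ u + 3*z_1 ≤ 8)) → (((¬(6*tot < 10)) → (¬(9*tot = 0 ↔ 2*e ≠ 3*tot + u + 6*z_1 + 5))) ∧ (6*tot < 10 → (¬(9*tot = 0 ↔ 3*tot ≠ 2*u + 3*z_1 + 12))))))


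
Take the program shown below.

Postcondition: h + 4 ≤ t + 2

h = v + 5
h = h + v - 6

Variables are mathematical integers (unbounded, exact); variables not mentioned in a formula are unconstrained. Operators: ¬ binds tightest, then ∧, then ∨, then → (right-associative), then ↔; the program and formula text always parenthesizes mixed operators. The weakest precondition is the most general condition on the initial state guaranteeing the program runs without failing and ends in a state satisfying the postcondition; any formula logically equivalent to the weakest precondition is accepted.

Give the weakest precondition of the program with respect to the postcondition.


Working backward. After the program, the postcondition h + 4 ≤ t + 2 must hold; in canonical form it is h ≤ t - 2.
Before h := h + v - 6: h + v ≤ t + 4
Before h := v + 5: 2*v ≤ t - 1
Answer: WP = 2*v ≤ t - 1


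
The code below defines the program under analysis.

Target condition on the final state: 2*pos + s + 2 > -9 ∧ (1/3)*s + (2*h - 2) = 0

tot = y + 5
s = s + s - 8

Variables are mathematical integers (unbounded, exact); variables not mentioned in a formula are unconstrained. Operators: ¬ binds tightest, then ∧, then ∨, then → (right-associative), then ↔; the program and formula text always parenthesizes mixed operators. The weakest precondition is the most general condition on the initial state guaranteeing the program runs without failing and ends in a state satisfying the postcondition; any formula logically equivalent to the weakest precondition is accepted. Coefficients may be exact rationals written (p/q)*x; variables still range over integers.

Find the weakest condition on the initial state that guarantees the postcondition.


Working backward. After the program, the postcondition 2*pos + s + 2 > -9 ∧ (1/3)*s + (2*h - 2) = 0 must hold; in canonical form it is 2*pos + s > -11 ∧ 2*h + (1/3)*s = 2.
Before s := s + s - 8: 2*pos + 2*s > -3 ∧ 2*h + (2/3)*s = 14/3
Before tot := y + 5: 2*pos + 2*s > -3 ∧ 2*h + (2/3)*s = 14/3
Answer: WP = 2*pos + 2*s > -3 ∧ 2*h + (2/3)*s = 14/3


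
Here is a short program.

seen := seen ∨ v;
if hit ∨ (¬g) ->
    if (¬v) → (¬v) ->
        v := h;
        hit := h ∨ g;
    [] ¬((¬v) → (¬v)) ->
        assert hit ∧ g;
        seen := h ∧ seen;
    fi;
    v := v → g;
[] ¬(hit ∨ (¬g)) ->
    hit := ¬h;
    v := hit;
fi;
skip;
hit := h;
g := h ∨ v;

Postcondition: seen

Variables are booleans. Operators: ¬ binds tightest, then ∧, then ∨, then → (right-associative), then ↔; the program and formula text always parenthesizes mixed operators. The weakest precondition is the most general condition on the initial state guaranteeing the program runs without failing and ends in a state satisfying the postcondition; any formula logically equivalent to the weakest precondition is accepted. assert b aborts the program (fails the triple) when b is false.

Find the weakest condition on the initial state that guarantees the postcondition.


Working backward. After the program, seen must hold.
Before g := h ∨ v: seen
Before hit := h: seen
Before skip: seen
Then branch requires seen; else branch requires seen.
Before the if: ((hit ∨ (¬g)) → seen) ∧ ((¬(hit ∨ (¬g))) → seen)
Before seen := seen ∨ v: ((hit ∨ (¬g)) → (seen ∨ v)) ∧ ((¬(hit ∨ (¬g))) → (seen ∨ v))
Answer: WP = ((hit ∨ (¬g)) → (seen ∨ v)) ∧ ((¬(hit ∨ (¬g))) → (seen ∨ v))


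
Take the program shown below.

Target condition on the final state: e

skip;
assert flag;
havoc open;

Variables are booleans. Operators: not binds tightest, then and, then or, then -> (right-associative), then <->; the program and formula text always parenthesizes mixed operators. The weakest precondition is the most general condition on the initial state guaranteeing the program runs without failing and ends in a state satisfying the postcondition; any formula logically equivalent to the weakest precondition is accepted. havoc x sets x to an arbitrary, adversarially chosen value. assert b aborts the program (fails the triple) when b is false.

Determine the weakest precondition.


Working backward. After the program, e must hold.
Before havoc open: e
Before assert flag: flag and e
Before skip: flag and e
Answer: WP = flag and e


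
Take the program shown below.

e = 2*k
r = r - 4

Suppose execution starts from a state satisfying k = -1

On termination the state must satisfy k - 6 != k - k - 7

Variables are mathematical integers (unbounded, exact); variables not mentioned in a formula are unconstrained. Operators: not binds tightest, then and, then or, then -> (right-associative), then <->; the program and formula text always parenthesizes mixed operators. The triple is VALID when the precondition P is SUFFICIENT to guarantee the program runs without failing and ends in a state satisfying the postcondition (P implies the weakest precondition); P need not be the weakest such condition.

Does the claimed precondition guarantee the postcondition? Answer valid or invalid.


Working backward. After the program, the postcondition k - 6 != k - k - 7 must hold; in canonical form it is k != -1.
Before r := r - 4: k != -1
Before e := 2*k: k != -1
The weakest precondition is k != -1.
Check whether k = -1 implies it.
Countermodel: at the initial state k = -1, the precondition holds but the weakest precondition fails.
Answer: invalid


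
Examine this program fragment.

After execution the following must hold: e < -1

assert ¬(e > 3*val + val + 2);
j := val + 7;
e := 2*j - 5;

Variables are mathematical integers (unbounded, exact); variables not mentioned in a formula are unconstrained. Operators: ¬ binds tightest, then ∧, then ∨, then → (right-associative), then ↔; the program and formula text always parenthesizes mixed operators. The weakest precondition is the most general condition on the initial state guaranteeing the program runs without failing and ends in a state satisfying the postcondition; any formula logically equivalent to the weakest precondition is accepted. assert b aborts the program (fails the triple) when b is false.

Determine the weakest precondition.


Working backward. After the program, e < -1 must hold.
Before e := 2*j - 5: 2*j < 4
Before j := val + 7: 2*val < -10
Before assert ¬(e > 3*val + val + 2): (¬(e > 4*val + 2)) ∧ 2*val < -10
Answer: WP = (¬(e > 4*val + 2)) ∧ 2*val < -10


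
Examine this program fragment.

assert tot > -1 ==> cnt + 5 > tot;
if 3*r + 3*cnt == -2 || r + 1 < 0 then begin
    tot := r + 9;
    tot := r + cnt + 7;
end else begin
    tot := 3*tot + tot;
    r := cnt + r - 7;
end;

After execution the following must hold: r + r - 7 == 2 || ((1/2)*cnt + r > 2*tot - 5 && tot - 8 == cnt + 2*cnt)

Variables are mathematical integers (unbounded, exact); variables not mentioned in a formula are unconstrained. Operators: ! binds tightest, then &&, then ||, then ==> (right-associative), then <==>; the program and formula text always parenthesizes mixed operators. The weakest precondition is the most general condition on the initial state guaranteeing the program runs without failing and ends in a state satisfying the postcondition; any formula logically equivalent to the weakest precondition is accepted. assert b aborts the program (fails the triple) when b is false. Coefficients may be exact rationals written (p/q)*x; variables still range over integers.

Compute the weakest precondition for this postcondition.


Working backward. After the program, the postcondition r + r - 7 == 2 || ((1/2)*cnt + r > 2*tot - 5 && tot - 8 == cnt + 2*cnt) must hold; in canonical form it is 2*r == 9 || ((1/2)*cnt + r > 2*tot - 5 && tot == 3*cnt + 8).
Then branch requires 2*r == 9 || ((3/2)*cnt + r < -9 && r == 2*cnt + 1); else branch requires 2*cnt + 2*r == 23 || ((3/2)*cnt + r > 8*tot + 2 && 4*tot == 3*cnt + 8).
Before the if: ((3*cnt + 3*r == -2 || r < -1) ==> (2*r == 9 || ((3/2)*cnt + r < -9 && r == 2*cnt + 1))) && ((!(3*cnt + 3*r == -2 || r < -1)) ==> (2*cnt + 2*r == 23 || ((3/2)*cnt + r > 8*tot + 2 && 4*tot == 3*cnt + 8)))
Before assert tot > -1 ==> cnt + 5 > tot: (tot > -1 ==> cnt > tot - 5) && ((3*cnt + 3*r == -2 || r < -1) ==> (2*r == 9 || ((3/2)*cnt + r < -9 && r == 2*cnt + 1))) && ((!(3*cnt + 3*r == -2 || r < -1)) ==> (2*cnt + 2*r == 23 || ((3/2)*cnt + r > 8*tot + 2 && 4*tot == 3*cnt + 8)))
Answer: WP = (tot > -1 ==> cnt > tot - 5) && ((3*cnt + 3*r == -2 || r < -1) ==> (2*r == 9 || ((3/2)*cnt + r < -9 && r == 2*cnt + 1))) && ((!(3*cnt + 3*r == -2 || r < -1)) ==> (2*cnt + 2*r == 23 || ((3/2)*cnt + r > 8*tot + 2 && 4*tot == 3*cnt + 8)))


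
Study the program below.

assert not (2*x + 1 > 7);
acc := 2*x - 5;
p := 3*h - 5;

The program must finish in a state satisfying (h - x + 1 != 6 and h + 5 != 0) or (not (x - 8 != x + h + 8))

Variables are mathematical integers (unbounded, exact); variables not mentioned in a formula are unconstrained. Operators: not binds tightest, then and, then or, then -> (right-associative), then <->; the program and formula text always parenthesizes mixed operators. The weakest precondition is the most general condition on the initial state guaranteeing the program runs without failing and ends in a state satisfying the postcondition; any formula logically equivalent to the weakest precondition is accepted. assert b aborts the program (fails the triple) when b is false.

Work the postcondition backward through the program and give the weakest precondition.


Working backward. After the program, the postcondition (h - x + 1 != 6 and h + 5 != 0) or (not (x - 8 != x + h + 8)) must hold; in canonical form it is (h != x + 5 and h != -5) or (not (h != -16)).
Before p := 3*h - 5: (h != x + 5 and h != -5) or (not (h != -16))
Before acc := 2*x - 5: (h != x + 5 and h != -5) or (not (h != -16))
Before assert not (2*x + 1 > 7): (not (2*x > 6)) and ((h != x + 5 and h != -5) or (not (h != -16)))
Answer: WP = (not (2*x > 6)) and ((h != x + 5 and h != -5) or (not (h != -16)))


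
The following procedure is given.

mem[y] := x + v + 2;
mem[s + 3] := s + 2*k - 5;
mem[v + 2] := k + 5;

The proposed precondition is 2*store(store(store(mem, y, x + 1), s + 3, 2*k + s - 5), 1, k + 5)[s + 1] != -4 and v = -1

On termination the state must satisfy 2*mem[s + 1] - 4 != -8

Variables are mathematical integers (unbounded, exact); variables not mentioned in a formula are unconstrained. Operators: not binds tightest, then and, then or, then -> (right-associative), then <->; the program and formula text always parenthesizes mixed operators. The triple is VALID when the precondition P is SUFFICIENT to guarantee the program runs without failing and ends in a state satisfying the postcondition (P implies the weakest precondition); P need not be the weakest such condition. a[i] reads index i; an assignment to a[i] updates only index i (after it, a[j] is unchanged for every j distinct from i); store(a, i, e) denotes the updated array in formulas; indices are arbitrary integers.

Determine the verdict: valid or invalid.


Working backward. After the program, the postcondition 2*mem[s + 1] - 4 != -8 must hold; in canonical form it is 2*mem[s + 1] != -4.
Before mem[v + 2] := k + 5: 2*store(mem, v + 2, k + 5)[s + 1] != -4
Before mem[s + 3] := s + 2*k - 5: 2*store(store(mem, s + 3, 2*k + s - 5), v + 2, k + 5)[s + 1] != -4
Before mem[y] := x + v + 2: 2*store(store(store(mem, y, v + x + 2), s + 3, 2*k + s - 5), v + 2, k + 5)[s + 1] != -4
The weakest precondition is 2*store(store(store(mem, y, v + x + 2), s + 3, 2*k + s - 5), v + 2, k + 5)[s + 1] != -4.
Check whether 2*store(store(store(mem, y, x + 1), s + 3, 2*k + s - 5), 1, k + 5)[s + 1] != -4 and v = -1 implies it.
Every state satisfying the precondition satisfies the weakest precondition: the implication holds.
Answer: valid


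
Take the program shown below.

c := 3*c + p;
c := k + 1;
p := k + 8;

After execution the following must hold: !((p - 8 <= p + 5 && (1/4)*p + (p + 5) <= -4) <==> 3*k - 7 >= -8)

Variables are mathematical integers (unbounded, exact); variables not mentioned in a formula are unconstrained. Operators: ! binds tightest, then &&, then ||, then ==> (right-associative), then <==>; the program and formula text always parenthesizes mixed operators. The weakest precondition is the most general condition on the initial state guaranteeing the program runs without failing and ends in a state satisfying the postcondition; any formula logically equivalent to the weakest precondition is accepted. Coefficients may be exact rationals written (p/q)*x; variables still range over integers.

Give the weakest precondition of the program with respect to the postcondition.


Working backward. After the program, the postcondition !((p - 8 <= p + 5 && (1/4)*p + (p + 5) <= -4) <==> 3*k - 7 >= -8) must hold; in canonical form it is !((5/4)*p <= -9 <==> 3*k >= -1).
Before p := k + 8: !((5/4)*k <= -19 <==> 3*k >= -1)
Before c := k + 1: !((5/4)*k <= -19 <==> 3*k >= -1)
Before c := 3*c + p: !((5/4)*k <= -19 <==> 3*k >= -1)
Answer: WP = !((5/4)*k <= -19 <==> 3*k >= -1)


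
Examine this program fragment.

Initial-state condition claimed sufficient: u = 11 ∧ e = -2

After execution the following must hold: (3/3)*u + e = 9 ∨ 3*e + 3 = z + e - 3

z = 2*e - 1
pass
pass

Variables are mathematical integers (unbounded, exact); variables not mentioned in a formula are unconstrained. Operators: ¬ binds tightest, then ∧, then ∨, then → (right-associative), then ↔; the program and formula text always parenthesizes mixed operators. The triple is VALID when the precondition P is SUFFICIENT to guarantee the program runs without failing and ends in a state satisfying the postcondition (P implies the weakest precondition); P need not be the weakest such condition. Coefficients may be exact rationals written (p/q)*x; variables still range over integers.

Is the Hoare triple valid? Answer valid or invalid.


Working backward. After the program, the postcondition (3/3)*u + e = 9 ∨ 3*e + 3 = z + e - 3 must hold; in canonical form it is e + u = 9 ∨ 2*e = z - 6.
Before skip: e + u = 9 ∨ 2*e = z - 6
Before skip: e + u = 9 ∨ 2*e = z - 6
Before z := 2*e - 1: e + u = 9
The weakest precondition is e + u = 9.
Check whether u = 11 ∧ e = -2 implies it.
Every state satisfying the precondition satisfies the weakest precondition: the implication holds.
Answer: valid


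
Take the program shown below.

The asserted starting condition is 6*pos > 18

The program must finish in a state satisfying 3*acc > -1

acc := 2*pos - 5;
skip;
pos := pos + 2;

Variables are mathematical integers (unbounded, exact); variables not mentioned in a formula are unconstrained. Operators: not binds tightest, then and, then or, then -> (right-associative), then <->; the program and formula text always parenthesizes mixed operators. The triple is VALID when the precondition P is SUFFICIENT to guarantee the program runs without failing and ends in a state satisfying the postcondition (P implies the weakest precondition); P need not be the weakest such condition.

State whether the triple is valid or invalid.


Working backward. After the program, 3*acc > -1 must hold.
Before pos := pos + 2: 3*acc > -1
Before skip: 3*acc > -1
Before acc := 2*pos - 5: 6*pos > 14
The weakest precondition is 6*pos > 14.
Check whether 6*pos > 18 implies it.
Every state satisfying the precondition satisfies the weakest precondition: the implication holds.
Answer: valid


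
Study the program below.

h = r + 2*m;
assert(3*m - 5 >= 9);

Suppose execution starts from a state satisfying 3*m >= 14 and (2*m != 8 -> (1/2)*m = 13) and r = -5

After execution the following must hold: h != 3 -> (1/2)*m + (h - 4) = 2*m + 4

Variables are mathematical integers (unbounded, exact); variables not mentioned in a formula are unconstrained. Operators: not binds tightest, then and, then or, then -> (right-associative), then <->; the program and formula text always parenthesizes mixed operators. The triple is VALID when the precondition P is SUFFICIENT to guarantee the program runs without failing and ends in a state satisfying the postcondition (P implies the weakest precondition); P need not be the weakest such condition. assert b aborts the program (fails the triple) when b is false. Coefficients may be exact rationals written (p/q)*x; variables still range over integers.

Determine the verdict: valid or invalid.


Working backward. After the program, the postcondition h != 3 -> (1/2)*m + (h - 4) = 2*m + 4 must hold; in canonical form it is h != 3 -> h = (3/2)*m + 8.
Before assert 3*m - 5 >= 9: 3*m >= 14 and (h != 3 -> h = (3/2)*m + 8)
Before h := r + 2*m: 3*m >= 14 and (2*m + r != 3 -> (1/2)*m + r = 8)
The weakest precondition is 3*m >= 14 and (2*m + r != 3 -> (1/2)*m + r = 8).
Check whether 3*m >= 14 and (2*m != 8 -> (1/2)*m = 13) and r = -5 implies it.
Every state satisfying the precondition satisfies the weakest precondition: the implication holds.
Answer: valid


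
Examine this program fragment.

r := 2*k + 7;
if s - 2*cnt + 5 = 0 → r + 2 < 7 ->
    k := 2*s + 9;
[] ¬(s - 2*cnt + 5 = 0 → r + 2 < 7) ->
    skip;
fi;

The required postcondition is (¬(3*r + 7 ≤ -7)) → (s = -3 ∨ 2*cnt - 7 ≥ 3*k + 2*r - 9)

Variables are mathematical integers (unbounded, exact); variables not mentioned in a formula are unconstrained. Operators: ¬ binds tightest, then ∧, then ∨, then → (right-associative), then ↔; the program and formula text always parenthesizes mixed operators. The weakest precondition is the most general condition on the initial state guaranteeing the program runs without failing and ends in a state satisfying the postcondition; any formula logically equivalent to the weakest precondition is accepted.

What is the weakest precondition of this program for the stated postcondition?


Working backward. After the program, the postcondition (¬(3*r + 7 ≤ -7)) → (s = -3 ∨ 2*cnt - 7 ≥ 3*k + 2*r - 9) must hold; in canonical form it is (¬(3*r ≤ -14)) → (s = -3 ∨ 2*cnt ≥ 3*k + 2*r - 2).
Then branch requires (¬(3*r ≤ -14)) → (s = -3 ∨ 2*cnt ≥ 2*r + 6*s + 25); else branch requires (¬(3*r ≤ -14)) → (s = -3 ∨ 2*cnt ≥ 3*k + 2*r - 2).
Before the if: ((s = 2*cnt - 5 → r < 5) → ((¬(3*r ≤ -14)) → (s = -3 ∨ 2*cnt ≥ 2*r + 6*s + 25))) ∧ ((¬(s = 2*cnt - 5 → r < 5)) → ((¬(3*r ≤ -14)) → (s = -3 ∨ 2*cnt ≥ 3*k + 2*r - 2)))
Before r := 2*k + 7: ((s = 2*cnt - 5 → 2*k < -2) → ((¬(6*k ≤ -35)) → (s = -3 ∨ 2*cnt ≥ 4*k + 6*s + 39))) ∧ ((¬(s = 2*cnt - 5 → 2*k < -2)) → ((¬(6*k ≤ -35)) → (s = -3 ∨ 2*cnt ≥ 7*k + 12)))
Answer: WP = ((s = 2*cnt - 5 → 2*k < -2) → ((¬(6*k ≤ -35)) → (s = -3 ∨ 2*cnt ≥ 4*k + 6*s + 39))) ∧ ((¬(s = 2*cnt - 5 → 2*k < -2)) → ((¬(6*k ≤ -35)) → (s = -3 ∨ 2*cnt ≥ 7*k + 12)))


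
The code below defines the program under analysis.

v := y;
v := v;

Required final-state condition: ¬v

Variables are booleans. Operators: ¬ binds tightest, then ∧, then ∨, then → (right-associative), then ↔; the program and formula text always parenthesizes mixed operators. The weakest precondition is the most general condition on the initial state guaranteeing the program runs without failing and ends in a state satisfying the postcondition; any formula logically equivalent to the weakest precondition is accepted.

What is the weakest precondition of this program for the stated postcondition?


Working backward. After the program, ¬v must hold.
Before v := v: ¬v
Before v := y: ¬y
Answer: WP = ¬y


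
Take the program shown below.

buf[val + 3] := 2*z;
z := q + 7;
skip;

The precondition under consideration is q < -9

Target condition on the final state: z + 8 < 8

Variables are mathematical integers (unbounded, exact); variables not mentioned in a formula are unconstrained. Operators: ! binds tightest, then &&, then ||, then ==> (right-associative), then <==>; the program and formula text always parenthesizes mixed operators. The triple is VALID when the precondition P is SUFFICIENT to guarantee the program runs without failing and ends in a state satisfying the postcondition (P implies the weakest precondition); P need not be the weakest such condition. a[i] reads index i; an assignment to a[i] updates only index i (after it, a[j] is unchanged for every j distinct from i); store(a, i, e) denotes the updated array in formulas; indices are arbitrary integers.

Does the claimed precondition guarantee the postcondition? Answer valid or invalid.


Working backward. After the program, the postcondition z + 8 < 8 must hold; in canonical form it is z < 0.
Before skip: z < 0
Before z := q + 7: q < -7
Before buf[val + 3] := 2*z: q < -7
The weakest precondition is q < -7.
Check whether q < -9 implies it.
Every state satisfying the precondition satisfies the weakest precondition: the implication holds.
Answer: valid


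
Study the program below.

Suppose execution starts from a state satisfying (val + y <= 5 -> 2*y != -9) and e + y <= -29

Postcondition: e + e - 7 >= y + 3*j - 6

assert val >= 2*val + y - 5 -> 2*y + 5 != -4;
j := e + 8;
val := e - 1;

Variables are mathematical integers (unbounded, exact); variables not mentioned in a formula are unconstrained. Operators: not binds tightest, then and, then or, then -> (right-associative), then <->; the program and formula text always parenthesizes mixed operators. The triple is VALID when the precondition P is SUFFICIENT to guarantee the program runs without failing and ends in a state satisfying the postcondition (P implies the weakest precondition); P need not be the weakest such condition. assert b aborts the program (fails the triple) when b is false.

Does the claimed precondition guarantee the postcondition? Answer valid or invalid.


Working backward. After the program, the postcondition e + e - 7 >= y + 3*j - 6 must hold; in canonical form it is 2*e >= 3*j + y + 1.
Before val := e - 1: 2*e >= 3*j + y + 1
Before j := e + 8: e + y <= -25
Before assert val >= 2*val + y - 5 -> 2*y + 5 != -4: (val + y <= 5 -> 2*y != -9) and e + y <= -25
The weakest precondition is (val + y <= 5 -> 2*y != -9) and e + y <= -25.
Check whether (val + y <= 5 -> 2*y != -9) and e + y <= -29 implies it.
Every state satisfying the precondition satisfies the weakest precondition: the implication holds.
Answer: valid


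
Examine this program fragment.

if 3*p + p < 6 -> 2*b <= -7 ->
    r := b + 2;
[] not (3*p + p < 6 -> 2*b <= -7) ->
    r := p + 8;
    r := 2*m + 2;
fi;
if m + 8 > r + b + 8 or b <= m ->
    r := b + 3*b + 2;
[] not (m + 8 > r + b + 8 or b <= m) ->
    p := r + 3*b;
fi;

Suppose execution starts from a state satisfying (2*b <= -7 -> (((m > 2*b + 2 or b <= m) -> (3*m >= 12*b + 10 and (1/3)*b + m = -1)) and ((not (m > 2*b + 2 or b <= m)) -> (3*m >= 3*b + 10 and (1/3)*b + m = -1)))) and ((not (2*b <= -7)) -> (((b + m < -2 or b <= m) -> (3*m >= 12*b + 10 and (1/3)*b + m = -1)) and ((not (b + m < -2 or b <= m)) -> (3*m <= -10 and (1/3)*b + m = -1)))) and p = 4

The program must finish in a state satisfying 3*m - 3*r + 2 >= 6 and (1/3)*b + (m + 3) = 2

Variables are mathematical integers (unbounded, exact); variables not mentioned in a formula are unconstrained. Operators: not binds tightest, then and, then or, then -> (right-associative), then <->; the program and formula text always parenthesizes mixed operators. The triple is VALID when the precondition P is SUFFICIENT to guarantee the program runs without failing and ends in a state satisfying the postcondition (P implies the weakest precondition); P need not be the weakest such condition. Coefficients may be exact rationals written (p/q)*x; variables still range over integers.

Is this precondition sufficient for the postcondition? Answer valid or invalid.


Working backward. After the program, the postcondition 3*m - 3*r + 2 >= 6 and (1/3)*b + (m + 3) = 2 must hold; in canonical form it is 3*m >= 3*r + 4 and (1/3)*b + m = -1.
Then branch requires 3*m >= 12*b + 10 and (1/3)*b + m = -1; else branch requires 3*m >= 3*r + 4 and (1/3)*b + m = -1.
Before the if: ((m > b + r or b <= m) -> (3*m >= 12*b + 10 and (1/3)*b + m = -1)) and ((not (m > b + r or b <= m)) -> (3*m >= 3*r + 4 and (1/3)*b + m = -1))
Then branch requires ((m > 2*b + 2 or b <= m) -> (3*m >= 12*b + 10 and (1/3)*b + m = -1)) and ((not (m > 2*b + 2 or b <= m)) -> (3*m >= 3*b + 10 and (1/3)*b + m = -1)); else branch requires ((b + m < -2 or b <= m) -> (3*m >= 12*b + 10 and (1/3)*b + m = -1)) and ((not (b + m < -2 or b <= m)) -> (3*m <= -10 and (1/3)*b + m = -1)).
Before the if: ((4*p < 6 -> 2*b <= -7) -> (((m > 2*b + 2 or b <= m) -> (3*m >= 12*b + 10 and (1/3)*b + m = -1)) and ((not (m > 2*b + 2 or b <= m)) -> (3*m >= 3*b + 10 and (1/3)*b + m = -1)))) and ((not (4*p < 6 -> 2*b <= -7)) -> (((b + m < -2 or b <= m) -> (3*m >= 12*b + 10 and (1/3)*b + m = -1)) and ((not (b + m < -2 or b <= m)) -> (3*m <= -10 and (1/3)*b + m = -1))))
The weakest precondition is ((4*p < 6 -> 2*b <= -7) -> (((m > 2*b + 2 or b <= m) -> (3*m >= 12*b + 10 and (1/3)*b + m = -1)) and ((not (m > 2*b + 2 or b <= m)) -> (3*m >= 3*b + 10 and (1/3)*b + m = -1)))) and ((not (4*p < 6 -> 2*b <= -7)) -> (((b + m < -2 or b <= m) -> (3*m >= 12*b + 10 and (1/3)*b + m = -1)) and ((not (b + m < -2 or b <= m)) -> (3*m <= -10 and (1/3)*b + m = -1)))).
Check whether (2*b <= -7 -> (((m > 2*b + 2 or b <= m) -> (3*m >= 12*b + 10 and (1/3)*b + m = -1)) and ((not (m > 2*b + 2 or b <= m)) -> (3*m >= 3*b + 10 and (1/3)*b + m = -1)))) and ((not (2*b <= -7)) -> (((b + m < -2 or b <= m) -> (3*m >= 12*b + 10 and (1/3)*b + m = -1)) and ((not (b + m < -2 or b <= m)) -> (3*m <= -10 and (1/3)*b + m = -1)))) and p = 4 implies it.
Countermodel: at the initial state b = 9, m = -4, p = 4, the precondition holds but the weakest precondition fails.
Answer: invalid


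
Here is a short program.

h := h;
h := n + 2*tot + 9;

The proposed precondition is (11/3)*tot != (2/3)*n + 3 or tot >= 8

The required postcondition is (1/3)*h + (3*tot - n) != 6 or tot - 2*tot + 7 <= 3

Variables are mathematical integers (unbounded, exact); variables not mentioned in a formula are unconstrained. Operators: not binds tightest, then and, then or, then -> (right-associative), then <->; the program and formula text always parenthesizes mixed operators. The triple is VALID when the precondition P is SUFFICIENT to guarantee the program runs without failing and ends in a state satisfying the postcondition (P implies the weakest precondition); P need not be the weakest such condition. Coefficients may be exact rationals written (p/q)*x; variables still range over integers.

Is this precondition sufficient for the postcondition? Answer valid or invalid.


Working backward. After the program, the postcondition (1/3)*h + (3*tot - n) != 6 or tot - 2*tot + 7 <= 3 must hold; in canonical form it is (1/3)*h + 3*tot != n + 6 or tot >= 4.
Before h := n + 2*tot + 9: (11/3)*tot != (2/3)*n + 3 or tot >= 4
Before h := h: (11/3)*tot != (2/3)*n + 3 or tot >= 4
The weakest precondition is (11/3)*tot != (2/3)*n + 3 or tot >= 4.
Check whether (11/3)*tot != (2/3)*n + 3 or tot >= 8 implies it.
Every state satisfying the precondition satisfies the weakest precondition: the implication holds.
Answer: valid


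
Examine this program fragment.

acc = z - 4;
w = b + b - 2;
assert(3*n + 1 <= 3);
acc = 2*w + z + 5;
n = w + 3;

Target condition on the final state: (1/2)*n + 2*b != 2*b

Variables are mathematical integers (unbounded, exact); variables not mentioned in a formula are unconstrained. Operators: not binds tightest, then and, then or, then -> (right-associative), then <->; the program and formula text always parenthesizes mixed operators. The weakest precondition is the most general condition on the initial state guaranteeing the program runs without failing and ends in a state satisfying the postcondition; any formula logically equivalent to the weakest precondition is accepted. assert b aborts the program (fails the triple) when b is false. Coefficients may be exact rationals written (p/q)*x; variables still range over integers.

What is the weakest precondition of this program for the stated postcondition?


Working backward. After the program, the postcondition (1/2)*n + 2*b != 2*b must hold; in canonical form it is (1/2)*n != 0.
Before n := w + 3: (1/2)*w != -3/2
Before acc := 2*w + z + 5: (1/2)*w != -3/2
Before assert 3*n + 1 <= 3: 3*n <= 2 and (1/2)*w != -3/2
Before w := b + b - 2: 3*n <= 2 and b != -1/2
Before acc := z - 4: 3*n <= 2 and b != -1/2
Answer: WP = 3*n <= 2 and b != -1/2


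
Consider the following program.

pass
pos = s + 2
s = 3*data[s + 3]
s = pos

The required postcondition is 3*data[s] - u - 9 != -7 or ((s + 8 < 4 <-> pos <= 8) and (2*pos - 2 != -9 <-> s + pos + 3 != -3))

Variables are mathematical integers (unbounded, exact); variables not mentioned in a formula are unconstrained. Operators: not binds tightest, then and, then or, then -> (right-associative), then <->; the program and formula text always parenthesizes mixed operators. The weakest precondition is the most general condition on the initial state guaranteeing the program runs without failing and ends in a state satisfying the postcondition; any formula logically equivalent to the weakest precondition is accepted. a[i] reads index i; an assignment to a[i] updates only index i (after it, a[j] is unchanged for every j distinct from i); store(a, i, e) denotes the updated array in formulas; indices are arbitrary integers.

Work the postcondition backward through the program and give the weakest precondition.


Working backward. After the program, the postcondition 3*data[s] - u - 9 != -7 or ((s + 8 < 4 <-> pos <= 8) and (2*pos - 2 != -9 <-> s + pos + 3 != -3)) must hold; in canonical form it is 3*data[s] != u + 2 or ((s < -4 <-> pos <= 8) and (2*pos != -7 <-> pos + s != -6)).
Before s := pos: 3*data[pos] != u + 2 or ((pos < -4 <-> pos <= 8) and (2*pos != -7 <-> 2*pos != -6))
Before s := 3*data[s + 3]: 3*data[pos] != u + 2 or ((pos < -4 <-> pos <= 8) and (2*pos != -7 <-> 2*pos != -6))
Before pos := s + 2: 3*data[s + 2] != u + 2 or ((s < -6 <-> s <= 6) and (2*s != -11 <-> 2*s != -10))
Before skip: 3*data[s + 2] != u + 2 or ((s < -6 <-> s <= 6) and (2*s != -11 <-> 2*s != -10))
Answer: WP = 3*data[s + 2] != u + 2 or ((s < -6 <-> s <= 6) and (2*s != -11 <-> 2*s != -10))


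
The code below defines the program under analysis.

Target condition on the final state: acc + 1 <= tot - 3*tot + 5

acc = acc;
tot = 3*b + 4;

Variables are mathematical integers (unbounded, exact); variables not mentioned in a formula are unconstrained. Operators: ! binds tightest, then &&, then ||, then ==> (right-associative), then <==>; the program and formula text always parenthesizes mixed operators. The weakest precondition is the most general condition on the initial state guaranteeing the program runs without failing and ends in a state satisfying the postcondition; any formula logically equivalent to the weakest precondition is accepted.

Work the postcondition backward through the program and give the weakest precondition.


Working backward. After the program, the postcondition acc + 1 <= tot - 3*tot + 5 must hold; in canonical form it is acc + 2*tot <= 4.
Before tot := 3*b + 4: acc + 6*b <= -4
Before acc := acc: acc + 6*b <= -4
Answer: WP = acc + 6*b <= -4


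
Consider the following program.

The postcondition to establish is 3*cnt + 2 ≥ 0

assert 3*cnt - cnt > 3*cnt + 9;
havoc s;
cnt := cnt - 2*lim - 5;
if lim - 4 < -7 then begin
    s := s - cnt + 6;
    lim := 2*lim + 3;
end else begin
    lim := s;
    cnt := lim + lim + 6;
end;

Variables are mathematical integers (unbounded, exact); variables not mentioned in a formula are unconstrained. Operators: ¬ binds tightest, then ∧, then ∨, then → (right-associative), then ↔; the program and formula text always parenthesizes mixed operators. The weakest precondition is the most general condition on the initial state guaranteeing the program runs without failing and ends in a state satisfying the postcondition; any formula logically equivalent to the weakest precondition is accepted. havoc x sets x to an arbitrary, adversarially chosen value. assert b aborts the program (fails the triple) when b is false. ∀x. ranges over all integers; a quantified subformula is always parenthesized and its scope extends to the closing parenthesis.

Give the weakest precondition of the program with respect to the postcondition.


Working backward. After the program, the postcondition 3*cnt + 2 ≥ 0 must hold; in canonical form it is 3*cnt ≥ -2.
Then branch requires 3*cnt ≥ -2; else branch requires 6*s ≥ -20.
Before the if: (lim < -3 → 3*cnt ≥ -2) ∧ ((¬(lim < -3)) → 6*s ≥ -20)
Before cnt := cnt - 2*lim - 5: (lim < -3 → 3*cnt ≥ 6*lim + 13) ∧ ((¬(lim < -3)) → 6*s ≥ -20)
Before havoc s: ∀s_1. ((lim < -3 → 3*cnt ≥ 6*lim + 13) ∧ ((¬(lim < -3)) → 6*s_1 ≥ -20))
Before assert 3*cnt - cnt > 3*cnt + 9: cnt < -9 ∧ (∀s_1. ((lim < -3 → 3*cnt ≥ 6*lim + 13) ∧ ((¬(lim < -3)) → 6*s_1 ≥ -20)))
Answer: WP = cnt < -9 ∧ (∀s_1. ((lim < -3 → 3*cnt ≥ 6*lim + 13) ∧ ((¬(lim < -3)) → 6*s_1 ≥ -20)))


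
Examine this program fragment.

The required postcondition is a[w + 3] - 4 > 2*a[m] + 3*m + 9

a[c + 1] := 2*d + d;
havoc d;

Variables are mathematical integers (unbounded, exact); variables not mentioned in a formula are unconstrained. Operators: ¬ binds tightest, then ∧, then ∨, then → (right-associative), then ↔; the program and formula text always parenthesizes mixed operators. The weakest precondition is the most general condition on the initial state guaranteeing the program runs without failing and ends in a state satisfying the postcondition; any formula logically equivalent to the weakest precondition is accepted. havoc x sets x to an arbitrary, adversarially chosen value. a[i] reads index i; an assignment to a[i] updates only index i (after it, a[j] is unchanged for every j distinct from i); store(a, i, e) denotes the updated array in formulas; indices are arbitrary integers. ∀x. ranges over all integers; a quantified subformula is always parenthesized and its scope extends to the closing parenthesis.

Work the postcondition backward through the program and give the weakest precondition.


Working backward. After the program, the postcondition a[w + 3] - 4 > 2*a[m] + 3*m + 9 must hold; in canonical form it is a[w + 3] > 2*a[m] + 3*m + 13.
Before havoc d: a[w + 3] > 2*a[m] + 3*m + 13
Before a[c + 1] := 2*d + d: store(a, c + 1, 3*d)[w + 3] > 2*store(a, c + 1, 3*d)[m] + 3*m + 13
Answer: WP = store(a, c + 1, 3*d)[w + 3] > 2*store(a, c + 1, 3*d)[m] + 3*m + 13


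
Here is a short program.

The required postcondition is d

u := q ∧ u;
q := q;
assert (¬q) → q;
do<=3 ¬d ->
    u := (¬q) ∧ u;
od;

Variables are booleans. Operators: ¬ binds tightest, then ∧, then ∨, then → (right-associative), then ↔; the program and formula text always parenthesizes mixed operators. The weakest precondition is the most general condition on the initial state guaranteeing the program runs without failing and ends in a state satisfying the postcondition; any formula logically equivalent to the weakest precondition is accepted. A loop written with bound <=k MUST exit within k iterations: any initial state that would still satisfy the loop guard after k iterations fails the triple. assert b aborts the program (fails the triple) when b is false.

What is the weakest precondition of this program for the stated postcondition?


Working backward. After the program, d must hold.
Before the loop (bound <=3), unroll the exhaustion recursion (WP_0 = exit-now case; WP_j = one more guarded iteration, up to j = 3):
  WP_0: d
  WP_1: (¬d) → d
  WP_2: (¬d) → ((¬d) → d)
  WP_3: (¬d) → ((¬d) → ((¬d) → d))
So before the loop: (¬d) → ((¬d) → ((¬d) → d))
Before assert (¬q) → q: ((¬q) → q) ∧ ((¬d) → ((¬d) → ((¬d) → d)))
Before q := q: ((¬q) → q) ∧ ((¬d) → ((¬d) → ((¬d) → d)))
Before u := q ∧ u: ((¬q) → q) ∧ ((¬d) → ((¬d) → ((¬d) → d)))
Answer: WP = ((¬q) → q) ∧ ((¬d) → ((¬d) → ((¬d) → d)))
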